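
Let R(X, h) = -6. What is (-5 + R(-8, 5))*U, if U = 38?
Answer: -418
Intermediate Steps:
(-5 + R(-8, 5))*U = (-5 - 6)*38 = -11*38 = -418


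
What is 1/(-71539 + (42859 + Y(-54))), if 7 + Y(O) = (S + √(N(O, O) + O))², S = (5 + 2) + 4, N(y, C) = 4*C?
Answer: -I/(66*√30 + 28836*I) ≈ -3.4673e-5 - 4.3468e-7*I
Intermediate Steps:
S = 11 (S = 7 + 4 = 11)
Y(O) = -7 + (11 + √5*√O)² (Y(O) = -7 + (11 + √(4*O + O))² = -7 + (11 + √(5*O))² = -7 + (11 + √5*√O)²)
1/(-71539 + (42859 + Y(-54))) = 1/(-71539 + (42859 + (-7 + (11 + √5*√(-54))²))) = 1/(-71539 + (42859 + (-7 + (11 + √5*(3*I*√6))²))) = 1/(-71539 + (42859 + (-7 + (11 + 3*I*√30)²))) = 1/(-71539 + (42852 + (11 + 3*I*√30)²)) = 1/(-28687 + (11 + 3*I*√30)²)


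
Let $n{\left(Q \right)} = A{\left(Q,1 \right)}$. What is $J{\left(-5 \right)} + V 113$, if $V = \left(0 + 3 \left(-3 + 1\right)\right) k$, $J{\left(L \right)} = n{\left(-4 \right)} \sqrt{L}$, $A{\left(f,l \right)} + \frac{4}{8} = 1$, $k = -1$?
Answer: $678 + \frac{i \sqrt{5}}{2} \approx 678.0 + 1.118 i$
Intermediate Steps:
$A{\left(f,l \right)} = \frac{1}{2}$ ($A{\left(f,l \right)} = - \frac{1}{2} + 1 = \frac{1}{2}$)
$n{\left(Q \right)} = \frac{1}{2}$
$J{\left(L \right)} = \frac{\sqrt{L}}{2}$
$V = 6$ ($V = \left(0 + 3 \left(-3 + 1\right)\right) \left(-1\right) = \left(0 + 3 \left(-2\right)\right) \left(-1\right) = \left(0 - 6\right) \left(-1\right) = \left(-6\right) \left(-1\right) = 6$)
$J{\left(-5 \right)} + V 113 = \frac{\sqrt{-5}}{2} + 6 \cdot 113 = \frac{i \sqrt{5}}{2} + 678 = 678 + \frac{i \sqrt{5}}{2}$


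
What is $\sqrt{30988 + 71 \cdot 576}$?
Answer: $2 \sqrt{17971} \approx 268.11$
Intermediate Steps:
$\sqrt{30988 + 71 \cdot 576} = \sqrt{30988 + 40896} = \sqrt{71884} = 2 \sqrt{17971}$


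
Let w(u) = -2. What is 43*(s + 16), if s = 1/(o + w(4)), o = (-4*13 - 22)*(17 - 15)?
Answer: 103157/150 ≈ 687.71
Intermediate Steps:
o = -148 (o = (-52 - 22)*2 = -74*2 = -148)
s = -1/150 (s = 1/(-148 - 2) = 1/(-150) = -1/150 ≈ -0.0066667)
43*(s + 16) = 43*(-1/150 + 16) = 43*(2399/150) = 103157/150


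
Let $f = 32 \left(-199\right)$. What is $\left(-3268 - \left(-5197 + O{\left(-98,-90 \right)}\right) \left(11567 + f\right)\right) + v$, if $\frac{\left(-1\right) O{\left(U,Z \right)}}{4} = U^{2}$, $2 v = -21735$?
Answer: $\frac{453459703}{2} \approx 2.2673 \cdot 10^{8}$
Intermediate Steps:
$v = - \frac{21735}{2}$ ($v = \frac{1}{2} \left(-21735\right) = - \frac{21735}{2} \approx -10868.0$)
$f = -6368$
$O{\left(U,Z \right)} = - 4 U^{2}$
$\left(-3268 - \left(-5197 + O{\left(-98,-90 \right)}\right) \left(11567 + f\right)\right) + v = \left(-3268 - \left(-5197 - 4 \left(-98\right)^{2}\right) \left(11567 - 6368\right)\right) - \frac{21735}{2} = \left(-3268 - \left(-5197 - 38416\right) 5199\right) - \frac{21735}{2} = \left(-3268 - \left(-43613\right) 5199\right) - \frac{21735}{2} = \left(-3268 - -226743987\right) - \frac{21735}{2} = \left(-3268 + 226743987\right) - \frac{21735}{2} = 226740719 - \frac{21735}{2} = \frac{453459703}{2}$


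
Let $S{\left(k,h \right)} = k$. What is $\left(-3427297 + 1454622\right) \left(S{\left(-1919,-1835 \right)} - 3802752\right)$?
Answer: $7505379364925$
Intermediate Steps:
$\left(-3427297 + 1454622\right) \left(S{\left(-1919,-1835 \right)} - 3802752\right) = \left(-3427297 + 1454622\right) \left(-1919 - 3802752\right) = \left(-1972675\right) \left(-3804671\right) = 7505379364925$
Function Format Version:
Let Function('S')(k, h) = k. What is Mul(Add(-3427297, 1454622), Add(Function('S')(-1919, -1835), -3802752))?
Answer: 7505379364925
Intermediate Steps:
Mul(Add(-3427297, 1454622), Add(Function('S')(-1919, -1835), -3802752)) = Mul(Add(-3427297, 1454622), Add(-1919, -3802752)) = Mul(-1972675, -3804671) = 7505379364925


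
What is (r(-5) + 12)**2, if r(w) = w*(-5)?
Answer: 1369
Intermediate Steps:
r(w) = -5*w
(r(-5) + 12)**2 = (-5*(-5) + 12)**2 = (25 + 12)**2 = 37**2 = 1369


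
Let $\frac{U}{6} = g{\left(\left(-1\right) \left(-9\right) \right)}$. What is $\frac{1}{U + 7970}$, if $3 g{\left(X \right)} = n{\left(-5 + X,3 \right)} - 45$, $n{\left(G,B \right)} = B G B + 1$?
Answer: $\frac{1}{7954} \approx 0.00012572$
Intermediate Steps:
$n{\left(G,B \right)} = 1 + G B^{2}$ ($n{\left(G,B \right)} = G B^{2} + 1 = 1 + G B^{2}$)
$g{\left(X \right)} = - \frac{89}{3} + 3 X$ ($g{\left(X \right)} = \frac{\left(1 + \left(-5 + X\right) 3^{2}\right) - 45}{3} = \frac{\left(1 + \left(-5 + X\right) 9\right) - 45}{3} = \frac{\left(1 + \left(-45 + 9 X\right)\right) - 45}{3} = \frac{\left(-44 + 9 X\right) - 45}{3} = \frac{-89 + 9 X}{3} = - \frac{89}{3} + 3 X$)
$U = -16$ ($U = 6 \left(- \frac{89}{3} + 3 \left(\left(-1\right) \left(-9\right)\right)\right) = 6 \left(- \frac{89}{3} + 3 \cdot 9\right) = 6 \left(- \frac{89}{3} + 27\right) = 6 \left(- \frac{8}{3}\right) = -16$)
$\frac{1}{U + 7970} = \frac{1}{-16 + 7970} = \frac{1}{7954}$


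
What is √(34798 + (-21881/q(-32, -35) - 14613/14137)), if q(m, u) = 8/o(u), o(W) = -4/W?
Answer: √33770152817602670/989590 ≈ 185.70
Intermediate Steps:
q(m, u) = -2*u (q(m, u) = 8/((-4/u)) = 8*(-u/4) = -2*u)
√(34798 + (-21881/q(-32, -35) - 14613/14137)) = √(34798 + (-21881/((-2*(-35))) - 14613/14137)) = √(34798 + (-21881/70 - 14613*1/14137)) = √(34798 + (-21881*1/70 - 14613/14137)) = √(34798 + (-21881/70 - 14613/14137)) = √(34798 - 310354607/989590) = √(34125398213/989590) = √33770152817602670/989590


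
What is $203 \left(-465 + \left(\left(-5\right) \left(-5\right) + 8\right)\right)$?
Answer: $-87696$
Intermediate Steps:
$203 \left(-465 + \left(\left(-5\right) \left(-5\right) + 8\right)\right) = 203 \left(-465 + \left(25 + 8\right)\right) = 203 \left(-465 + 33\right) = 203 \left(-432\right) = -87696$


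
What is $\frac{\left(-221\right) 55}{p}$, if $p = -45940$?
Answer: $\frac{2431}{9188} \approx 0.26458$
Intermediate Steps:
$\frac{\left(-221\right) 55}{p} = \frac{\left(-221\right) 55}{-45940} = \left(-12155\right) \left(- \frac{1}{45940}\right) = \frac{2431}{9188}$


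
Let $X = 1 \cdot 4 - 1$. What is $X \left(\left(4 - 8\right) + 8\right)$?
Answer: $12$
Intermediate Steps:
$X = 3$ ($X = 4 - 1 = 3$)
$X \left(\left(4 - 8\right) + 8\right) = 3 \left(\left(4 - 8\right) + 8\right) = 3 \left(-4 + 8\right) = 3 \cdot 4 = 12$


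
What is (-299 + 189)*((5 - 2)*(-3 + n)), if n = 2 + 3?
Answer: -660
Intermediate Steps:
n = 5
(-299 + 189)*((5 - 2)*(-3 + n)) = (-299 + 189)*((5 - 2)*(-3 + 5)) = -330*2 = -110*6 = -660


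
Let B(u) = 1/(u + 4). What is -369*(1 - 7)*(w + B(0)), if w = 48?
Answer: 213651/2 ≈ 1.0683e+5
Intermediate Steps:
B(u) = 1/(4 + u)
-369*(1 - 7)*(w + B(0)) = -369*(1 - 7)*(48 + 1/(4 + 0)) = -(-2214)*(48 + 1/4) = -(-2214)*193/4 = -369*(-579/2) = 213651/2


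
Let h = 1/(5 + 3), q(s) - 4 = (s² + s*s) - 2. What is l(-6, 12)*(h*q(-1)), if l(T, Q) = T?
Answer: -3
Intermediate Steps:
q(s) = 2 + 2*s² (q(s) = 4 + ((s² + s*s) - 2) = 4 + ((s² + s²) - 2) = 4 + (2*s² - 2) = 4 + (-2 + 2*s²) = 2 + 2*s²)
h = ⅛ (h = 1/8 = ⅛ ≈ 0.12500)
l(-6, 12)*(h*q(-1)) = -3*(2 + 2*(-1)²)/4 = -3*(2 + 2*1)/4 = -3*(2 + 2)/4 = -3*4/4 = -6*½ = -3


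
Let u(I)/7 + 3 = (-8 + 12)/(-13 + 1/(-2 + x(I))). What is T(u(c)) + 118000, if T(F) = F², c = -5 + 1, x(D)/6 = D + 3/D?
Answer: 74917620409/632025 ≈ 1.1854e+5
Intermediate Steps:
x(D) = 6*D + 18/D (x(D) = 6*(D + 3/D) = 6*D + 18/D)
c = -4
u(I) = -21 + 28/(-13 + 1/(-2 + 6*I + 18/I)) (u(I) = -21 + 7*((-8 + 12)/(-13 + 1/(-2 + (6*I + 18/I)))) = -21 + 7*(4/(-13 + 1/(-2 + 6*I + 18/I))) = -21 + 28/(-13 + 1/(-2 + 6*I + 18/I)))
T(u(c)) + 118000 = (7*(-774 - 258*(-4)² + 89*(-4))/(3*(78 - 9*(-4) + 26*(-4)²)))² + 118000 = (7*(-774 - 258*16 - 356)/(3*(78 + 36 + 26*16)))² + 118000 = (7*(-774 - 4128 - 356)/(3*(78 + 36 + 416)))² + 118000 = ((7/3)*(-5258)/530)² + 118000 = ((7/3)*(1/530)*(-5258))² + 118000 = (-18403/795)² + 118000 = 338670409/632025 + 118000 = 74917620409/632025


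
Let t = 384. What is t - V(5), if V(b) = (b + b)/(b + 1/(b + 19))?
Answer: 46224/121 ≈ 382.02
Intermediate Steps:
V(b) = 2*b/(b + 1/(19 + b)) (V(b) = (2*b)/(b + 1/(19 + b)) = 2*b/(b + 1/(19 + b)))
t - V(5) = 384 - 2*5*(19 + 5)/(1 + 5² + 19*5) = 384 - 2*5*24/(1 + 25 + 95) = 384 - 2*5*24/121 = 384 - 1*240/121 = 384 - 240/121 = 46224/121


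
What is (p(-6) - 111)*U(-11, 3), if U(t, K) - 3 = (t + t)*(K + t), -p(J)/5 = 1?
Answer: -20764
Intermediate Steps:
p(J) = -5 (p(J) = -5*1 = -5)
U(t, K) = 3 + 2*t*(K + t) (U(t, K) = 3 + (t + t)*(K + t) = 3 + (2*t)*(K + t) = 3 + 2*t*(K + t))
(p(-6) - 111)*U(-11, 3) = (-5 - 111)*(3 + 2*(-11)² + 2*3*(-11)) = -116*(3 + 2*121 - 66) = -116*(3 + 242 - 66) = -116*179 = -20764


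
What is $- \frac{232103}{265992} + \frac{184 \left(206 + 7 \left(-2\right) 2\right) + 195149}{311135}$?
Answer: $- \frac{11595524113}{82759420920} \approx -0.14011$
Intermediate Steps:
$- \frac{232103}{265992} + \frac{184 \left(206 + 7 \left(-2\right) 2\right) + 195149}{311135} = \left(-232103\right) \frac{1}{265992} + \left(184 \left(206 - 28\right) + 195149\right) \frac{1}{311135} = - \frac{232103}{265992} + \left(184 \left(206 - 28\right) + 195149\right) \frac{1}{311135} = - \frac{232103}{265992} + \left(184 \cdot 178 + 195149\right) \frac{1}{311135} = - \frac{232103}{265992} + \left(32752 + 195149\right) \frac{1}{311135} = - \frac{232103}{265992} + 227901 \cdot \frac{1}{311135} = - \frac{232103}{265992} + \frac{227901}{311135} = - \frac{11595524113}{82759420920}$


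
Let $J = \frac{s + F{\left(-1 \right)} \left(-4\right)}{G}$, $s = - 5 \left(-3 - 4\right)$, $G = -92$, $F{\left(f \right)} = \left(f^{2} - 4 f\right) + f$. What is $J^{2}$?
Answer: $\frac{361}{8464} \approx 0.042651$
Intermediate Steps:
$F{\left(f \right)} = f^{2} - 3 f$
$s = 35$ ($s = - 5 \left(-3 - 4\right) = \left(-5\right) \left(-7\right) = 35$)
$J = - \frac{19}{92}$ ($J = \frac{35 + - (-3 - 1) \left(-4\right)}{-92} = \left(35 + \left(-1\right) \left(-4\right) \left(-4\right)\right) \left(- \frac{1}{92}\right) = \left(35 + 4 \left(-4\right)\right) \left(- \frac{1}{92}\right) = \left(35 - 16\right) \left(- \frac{1}{92}\right) = 19 \left(- \frac{1}{92}\right) = - \frac{19}{92} \approx -0.20652$)
$J^{2} = \left(- \frac{19}{92}\right)^{2} = \frac{361}{8464}$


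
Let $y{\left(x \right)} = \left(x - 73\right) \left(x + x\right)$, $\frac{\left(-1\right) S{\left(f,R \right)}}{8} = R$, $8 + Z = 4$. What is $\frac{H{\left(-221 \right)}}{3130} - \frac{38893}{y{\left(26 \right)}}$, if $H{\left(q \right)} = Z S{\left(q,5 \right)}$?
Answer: $\frac{12212613}{764972} \approx 15.965$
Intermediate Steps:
$Z = -4$ ($Z = -8 + 4 = -4$)
$S{\left(f,R \right)} = - 8 R$
$y{\left(x \right)} = 2 x \left(-73 + x\right)$ ($y{\left(x \right)} = \left(-73 + x\right) 2 x = 2 x \left(-73 + x\right)$)
$H{\left(q \right)} = 160$ ($H{\left(q \right)} = - 4 \left(\left(-8\right) 5\right) = \left(-4\right) \left(-40\right) = 160$)
$\frac{H{\left(-221 \right)}}{3130} - \frac{38893}{y{\left(26 \right)}} = \frac{160}{3130} - \frac{38893}{2 \cdot 26 \left(-73 + 26\right)} = 160 \cdot \frac{1}{3130} - \frac{38893}{2 \cdot 26 \left(-47\right)} = \frac{16}{313} - \frac{38893}{-2444} = \frac{16}{313} - - \frac{38893}{2444} = \frac{16}{313} + \frac{38893}{2444} = \frac{12212613}{764972}$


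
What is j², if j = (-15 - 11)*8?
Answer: 43264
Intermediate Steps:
j = -208 (j = -26*8 = -208)
j² = (-208)² = 43264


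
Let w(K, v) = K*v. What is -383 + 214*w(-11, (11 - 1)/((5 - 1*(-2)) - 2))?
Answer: -5091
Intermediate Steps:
-383 + 214*w(-11, (11 - 1)/((5 - 1*(-2)) - 2)) = -383 + 214*(-11*(11 - 1)/((5 - 1*(-2)) - 2)) = -383 + 214*(-110/((5 + 2) - 2)) = -383 + 214*(-110/(7 - 2)) = -383 + 214*(-110/5) = -383 + 214*(-11*2) = -383 + 214*(-22) = -383 - 4708 = -5091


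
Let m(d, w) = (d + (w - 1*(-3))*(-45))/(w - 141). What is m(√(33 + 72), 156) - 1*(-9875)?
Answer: 9398 + √105/15 ≈ 9398.7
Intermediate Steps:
m(d, w) = (-135 + d - 45*w)/(-141 + w) (m(d, w) = (d + (w + 3)*(-45))/(-141 + w) = (d + (3 + w)*(-45))/(-141 + w) = (d + (-135 - 45*w))/(-141 + w) = (-135 + d - 45*w)/(-141 + w))
m(√(33 + 72), 156) - 1*(-9875) = (-135 + √(33 + 72) - 45*156)/(-141 + 156) - 1*(-9875) = (-135 + √105 - 7020)/15 + 9875 = (-7155 + √105)/15 + 9875 = (-477 + √105/15) + 9875 = 9398 + √105/15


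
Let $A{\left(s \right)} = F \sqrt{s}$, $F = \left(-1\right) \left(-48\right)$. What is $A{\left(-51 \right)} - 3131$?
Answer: $-3131 + 48 i \sqrt{51} \approx -3131.0 + 342.79 i$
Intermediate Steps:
$F = 48$
$A{\left(s \right)} = 48 \sqrt{s}$
$A{\left(-51 \right)} - 3131 = 48 \sqrt{-51} - 3131 = 48 i \sqrt{51} - 3131 = -3131 + 48 i \sqrt{51}$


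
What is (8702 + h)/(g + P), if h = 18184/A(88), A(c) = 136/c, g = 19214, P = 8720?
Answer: 173979/237439 ≈ 0.73273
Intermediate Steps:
h = 200024/17 (h = 18184/((136/88)) = 18184/((136*(1/88))) = 18184/(17/11) = 18184*(11/17) = 200024/17 ≈ 11766.)
(8702 + h)/(g + P) = (8702 + 200024/17)/(19214 + 8720) = (347958/17)/27934 = (347958/17)*(1/27934) = 173979/237439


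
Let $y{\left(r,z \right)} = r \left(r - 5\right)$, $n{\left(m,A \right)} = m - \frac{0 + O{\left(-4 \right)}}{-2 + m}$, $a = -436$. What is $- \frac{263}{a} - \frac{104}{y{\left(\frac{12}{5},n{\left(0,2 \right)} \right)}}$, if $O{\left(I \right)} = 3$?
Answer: $\frac{22589}{1308} \approx 17.27$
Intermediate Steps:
$n{\left(m,A \right)} = m - \frac{3}{-2 + m}$ ($n{\left(m,A \right)} = m - \frac{0 + 3}{-2 + m} = m - \frac{3}{-2 + m}$)
$y{\left(r,z \right)} = r \left(-5 + r\right)$
$- \frac{263}{a} - \frac{104}{y{\left(\frac{12}{5},n{\left(0,2 \right)} \right)}} = - \frac{263}{-436} - \frac{104}{\frac{12}{5} \left(-5 + \frac{12}{5}\right)} = \left(-263\right) \left(- \frac{1}{436}\right) - \frac{104}{12 \cdot \frac{1}{5} \left(-5 + 12 \cdot \frac{1}{5}\right)} = \frac{263}{436} - \frac{104}{\frac{12}{5} \left(-5 + \frac{12}{5}\right)} = \frac{263}{436} - \frac{104}{\frac{12}{5} \left(- \frac{13}{5}\right)} = \frac{263}{436} - \frac{104}{- \frac{156}{25}} = \frac{263}{436} - - \frac{50}{3} = \frac{263}{436} + \frac{50}{3} = \frac{22589}{1308}$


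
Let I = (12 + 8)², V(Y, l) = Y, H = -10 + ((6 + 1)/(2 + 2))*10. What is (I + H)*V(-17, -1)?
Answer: -13855/2 ≈ -6927.5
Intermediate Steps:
H = 15/2 (H = -10 + (7/4)*10 = -10 + 35/2 = 15/2 ≈ 7.5000)
I = 400 (I = 20² = 400)
(I + H)*V(-17, -1) = (400 + 15/2)*(-17) = (815/2)*(-17) = -13855/2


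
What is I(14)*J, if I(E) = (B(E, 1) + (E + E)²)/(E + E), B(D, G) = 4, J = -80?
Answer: -15760/7 ≈ -2251.4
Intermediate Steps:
I(E) = (4 + 4*E²)/(2*E) (I(E) = (4 + (E + E)²)/(E + E) = (4 + (2*E)²)/((2*E)) = (4 + 4*E²)*(1/(2*E)) = (4 + 4*E²)/(2*E))
I(14)*J = (2*14 + 2/14)*(-80) = (28 + 2*(1/14))*(-80) = (28 + ⅐)*(-80) = (197/7)*(-80) = -15760/7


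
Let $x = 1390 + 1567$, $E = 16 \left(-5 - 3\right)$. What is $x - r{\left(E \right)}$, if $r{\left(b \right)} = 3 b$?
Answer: $3341$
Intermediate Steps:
$E = -128$ ($E = 16 \left(-5 - 3\right) = 16 \left(-8\right) = -128$)
$x = 2957$
$x - r{\left(E \right)} = 2957 - 3 \left(-128\right) = 2957 - -384 = 2957 + 384 = 3341$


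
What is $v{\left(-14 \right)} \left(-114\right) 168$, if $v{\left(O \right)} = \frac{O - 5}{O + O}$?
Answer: $-12996$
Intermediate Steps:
$v{\left(O \right)} = \frac{-5 + O}{2 O}$
$v{\left(-14 \right)} \left(-114\right) 168 = \frac{-5 - 14}{2 \left(-14\right)} \left(-114\right) 168 = \frac{1}{2} \left(- \frac{1}{14}\right) \left(-19\right) \left(-114\right) 168 = \frac{19}{28} \left(-114\right) 168 = \left(- \frac{1083}{14}\right) 168 = -12996$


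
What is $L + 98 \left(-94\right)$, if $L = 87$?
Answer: $-9125$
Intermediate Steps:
$L + 98 \left(-94\right) = 87 + 98 \left(-94\right) = 87 - 9212 = -9125$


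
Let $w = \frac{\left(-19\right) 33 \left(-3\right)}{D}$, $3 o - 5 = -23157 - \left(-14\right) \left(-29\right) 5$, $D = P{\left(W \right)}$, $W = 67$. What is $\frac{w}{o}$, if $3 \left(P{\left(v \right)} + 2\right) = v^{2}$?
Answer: $- \frac{1881}{12543434} \approx -0.00014996$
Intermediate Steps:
$P{\left(v \right)} = -2 + \frac{v^{2}}{3}$
$D = \frac{4483}{3}$ ($D = -2 + \frac{67^{2}}{3} = -2 + \frac{1}{3} \cdot 4489 = -2 + \frac{4489}{3} = \frac{4483}{3} \approx 1494.3$)
$o = -8394$ ($o = \frac{5}{3} + \frac{-23157 - \left(-14\right) \left(-29\right) 5}{3} = \frac{5}{3} + \frac{-23157 - 406 \cdot 5}{3} = \frac{5}{3} + \frac{-23157 - 2030}{3} = \frac{5}{3} + \frac{1}{3} \left(-25187\right) = \frac{5}{3} - \frac{25187}{3} = -8394$)
$w = \frac{5643}{4483}$ ($w = \frac{\left(-19\right) 33 \left(-3\right)}{\frac{4483}{3}} = \left(-627\right) \left(-3\right) \frac{3}{4483} = 1881 \cdot \frac{3}{4483} = \frac{5643}{4483} \approx 1.2588$)
$\frac{w}{o} = \frac{5643}{4483 \left(-8394\right)} = \frac{5643}{4483} \left(- \frac{1}{8394}\right) = - \frac{1881}{12543434}$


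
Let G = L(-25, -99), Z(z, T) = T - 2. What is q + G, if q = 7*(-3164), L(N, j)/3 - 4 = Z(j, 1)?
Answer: -22139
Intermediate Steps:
Z(z, T) = -2 + T
L(N, j) = 9 (L(N, j) = 12 + 3*(-2 + 1) = 12 + 3*(-1) = 12 - 3 = 9)
G = 9
q = -22148
q + G = -22148 + 9 = -22139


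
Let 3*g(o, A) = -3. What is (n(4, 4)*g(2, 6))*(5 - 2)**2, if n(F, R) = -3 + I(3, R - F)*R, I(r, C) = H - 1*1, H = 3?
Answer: -45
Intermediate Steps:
I(r, C) = 2 (I(r, C) = 3 - 1*1 = 3 - 1 = 2)
n(F, R) = -3 + 2*R
g(o, A) = -1 (g(o, A) = (1/3)*(-3) = -1)
(n(4, 4)*g(2, 6))*(5 - 2)**2 = ((-3 + 2*4)*(-1))*(5 - 2)**2 = ((-3 + 8)*(-1))*3**2 = (5*(-1))*9 = -5*9 = -45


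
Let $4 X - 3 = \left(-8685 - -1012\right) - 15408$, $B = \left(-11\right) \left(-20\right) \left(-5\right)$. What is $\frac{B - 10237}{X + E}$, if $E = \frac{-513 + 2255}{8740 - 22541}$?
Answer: $\frac{312923874}{159253223} \approx 1.9649$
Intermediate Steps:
$B = -1100$ ($B = 220 \left(-5\right) = -1100$)
$X = - \frac{11539}{2}$ ($X = \frac{3}{4} + \frac{\left(-8685 - -1012\right) - 15408}{4} = \frac{3}{4} + \frac{\left(-8685 + 1012\right) - 15408}{4} = \frac{3}{4} + \frac{-7673 - 15408}{4} = \frac{3}{4} + \frac{1}{4} \left(-23081\right) = \frac{3}{4} - \frac{23081}{4} = - \frac{11539}{2} \approx -5769.5$)
$E = - \frac{1742}{13801}$ ($E = \frac{1742}{-13801} = 1742 \left(- \frac{1}{13801}\right) = - \frac{1742}{13801} \approx -0.12622$)
$\frac{B - 10237}{X + E} = \frac{-1100 - 10237}{- \frac{11539}{2} - \frac{1742}{13801}} = - \frac{11337}{- \frac{159253223}{27602}} = \left(-11337\right) \left(- \frac{27602}{159253223}\right) = \frac{312923874}{159253223}$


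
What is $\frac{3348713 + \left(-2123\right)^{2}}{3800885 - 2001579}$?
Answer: $\frac{3927921}{899653} \approx 4.366$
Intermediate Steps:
$\frac{3348713 + \left(-2123\right)^{2}}{3800885 - 2001579} = \frac{3348713 + 4507129}{1799306} = 7855842 \cdot \frac{1}{1799306} = \frac{3927921}{899653}$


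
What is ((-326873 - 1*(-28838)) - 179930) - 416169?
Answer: -894134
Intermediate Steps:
((-326873 - 1*(-28838)) - 179930) - 416169 = ((-326873 + 28838) - 179930) - 416169 = (-298035 - 179930) - 416169 = -477965 - 416169 = -894134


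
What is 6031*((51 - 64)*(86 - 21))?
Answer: -5096195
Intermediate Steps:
6031*((51 - 64)*(86 - 21)) = 6031*(-13*65) = 6031*(-845) = -5096195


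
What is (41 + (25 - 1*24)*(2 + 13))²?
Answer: 3136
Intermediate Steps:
(41 + (25 - 1*24)*(2 + 13))² = (41 + (25 - 24)*15)² = (41 + 1*15)² = (41 + 15)² = 56² = 3136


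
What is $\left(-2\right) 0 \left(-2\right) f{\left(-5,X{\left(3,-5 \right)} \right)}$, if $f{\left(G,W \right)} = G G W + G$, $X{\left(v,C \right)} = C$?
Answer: $0$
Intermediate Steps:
$f{\left(G,W \right)} = G + W G^{2}$ ($f{\left(G,W \right)} = G^{2} W + G = W G^{2} + G = G + W G^{2}$)
$\left(-2\right) 0 \left(-2\right) f{\left(-5,X{\left(3,-5 \right)} \right)} = \left(-2\right) 0 \left(-2\right) \left(- 5 \left(1 - -25\right)\right) = 0 \left(-2\right) \left(- 5 \left(1 + 25\right)\right) = 0 \left(\left(-5\right) 26\right) = 0 \left(-130\right) = 0$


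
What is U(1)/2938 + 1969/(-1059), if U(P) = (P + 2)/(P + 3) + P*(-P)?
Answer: -23140747/12445368 ≈ -1.8594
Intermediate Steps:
U(P) = -P² + (2 + P)/(3 + P) (U(P) = (2 + P)/(3 + P) - P² = -P² + (2 + P)/(3 + P))
U(1)/2938 + 1969/(-1059) = ((2 + 1 - 1*1³ - 3*1²)/(3 + 1))/2938 + 1969/(-1059) = ((2 + 1 - 1*1 - 3*1)/4)*(1/2938) + 1969*(-1/1059) = ((2 + 1 - 1 - 3)/4)*(1/2938) - 1969/1059 = ((¼)*(-1))*(1/2938) - 1969/1059 = -¼*1/2938 - 1969/1059 = -1/11752 - 1969/1059 = -23140747/12445368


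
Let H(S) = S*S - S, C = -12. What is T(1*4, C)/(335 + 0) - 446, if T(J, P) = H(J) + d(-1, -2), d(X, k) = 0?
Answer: -149398/335 ≈ -445.96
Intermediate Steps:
H(S) = S² - S
T(J, P) = J*(-1 + J) (T(J, P) = J*(-1 + J) + 0 = J*(-1 + J))
T(1*4, C)/(335 + 0) - 446 = ((1*4)*(-1 + 1*4))/(335 + 0) - 446 = (4*(-1 + 4))/335 - 446 = (4*3)*(1/335) - 446 = 12*(1/335) - 446 = 12/335 - 446 = -149398/335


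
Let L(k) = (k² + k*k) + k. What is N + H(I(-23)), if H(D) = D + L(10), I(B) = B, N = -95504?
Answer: -95317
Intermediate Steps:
L(k) = k + 2*k² (L(k) = (k² + k²) + k = 2*k² + k = k + 2*k²)
H(D) = 210 + D (H(D) = D + 10*(1 + 2*10) = D + 10*(1 + 20) = D + 10*21 = D + 210 = 210 + D)
N + H(I(-23)) = -95504 + (210 - 23) = -95504 + 187 = -95317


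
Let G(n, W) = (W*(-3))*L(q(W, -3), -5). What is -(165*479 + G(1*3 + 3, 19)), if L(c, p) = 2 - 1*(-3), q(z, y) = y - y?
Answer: -78750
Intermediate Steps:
q(z, y) = 0
L(c, p) = 5 (L(c, p) = 2 + 3 = 5)
G(n, W) = -15*W (G(n, W) = (W*(-3))*5 = -3*W*5 = -15*W)
-(165*479 + G(1*3 + 3, 19)) = -(165*479 - 15*19) = -(79035 - 285) = -1*78750 = -78750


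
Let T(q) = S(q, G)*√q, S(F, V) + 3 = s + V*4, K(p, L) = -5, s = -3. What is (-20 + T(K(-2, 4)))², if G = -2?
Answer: -580 + 560*I*√5 ≈ -580.0 + 1252.2*I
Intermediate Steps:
S(F, V) = -6 + 4*V (S(F, V) = -3 + (-3 + V*4) = -3 + (-3 + 4*V) = -6 + 4*V)
T(q) = -14*√q (T(q) = (-6 + 4*(-2))*√q = (-6 - 8)*√q = -14*√q)
(-20 + T(K(-2, 4)))² = (-20 - 14*I*√5)²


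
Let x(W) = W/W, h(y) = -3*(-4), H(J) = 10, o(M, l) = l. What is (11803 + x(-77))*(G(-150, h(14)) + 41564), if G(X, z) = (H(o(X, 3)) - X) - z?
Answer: 492368448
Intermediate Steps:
h(y) = 12
x(W) = 1
G(X, z) = 10 - X - z (G(X, z) = (10 - X) - z = 10 - X - z)
(11803 + x(-77))*(G(-150, h(14)) + 41564) = (11803 + 1)*((10 - 1*(-150) - 1*12) + 41564) = 11804*((10 + 150 - 12) + 41564) = 11804*(148 + 41564) = 11804*41712 = 492368448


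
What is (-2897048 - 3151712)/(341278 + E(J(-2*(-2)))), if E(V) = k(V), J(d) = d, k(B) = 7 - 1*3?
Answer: -3024380/170641 ≈ -17.724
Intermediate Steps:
k(B) = 4 (k(B) = 7 - 3 = 4)
E(V) = 4
(-2897048 - 3151712)/(341278 + E(J(-2*(-2)))) = (-2897048 - 3151712)/(341278 + 4) = -6048760/341282 = -6048760*1/341282 = -3024380/170641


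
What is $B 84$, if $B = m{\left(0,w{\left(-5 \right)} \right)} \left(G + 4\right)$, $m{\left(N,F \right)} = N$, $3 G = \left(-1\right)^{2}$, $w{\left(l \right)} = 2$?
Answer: $0$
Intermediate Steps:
$G = \frac{1}{3}$ ($G = \frac{\left(-1\right)^{2}}{3} = \frac{1}{3} \cdot 1 = \frac{1}{3} \approx 0.33333$)
$B = 0$ ($B = 0 \left(\frac{1}{3} + 4\right) = 0 \cdot \frac{13}{3} = 0$)
$B 84 = 0 \cdot 84 = 0$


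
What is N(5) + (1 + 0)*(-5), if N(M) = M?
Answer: 0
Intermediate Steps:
N(5) + (1 + 0)*(-5) = 5 + (1 + 0)*(-5) = 5 + 1*(-5) = 5 - 5 = 0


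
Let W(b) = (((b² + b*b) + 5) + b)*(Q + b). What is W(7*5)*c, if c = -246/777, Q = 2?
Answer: -204180/7 ≈ -29169.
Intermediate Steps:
W(b) = (2 + b)*(5 + b + 2*b²) (W(b) = (((b² + b*b) + 5) + b)*(2 + b) = (((b² + b²) + 5) + b)*(2 + b) = ((2*b² + 5) + b)*(2 + b) = ((5 + 2*b²) + b)*(2 + b) = (5 + b + 2*b²)*(2 + b) = (2 + b)*(5 + b + 2*b²))
c = -82/259 (c = -246*1/777 = -82/259 ≈ -0.31660)
W(7*5)*c = (10 + 2*(7*5)³ + 5*(7*5)² + 7*(7*5))*(-82/259) = (10 + 2*35³ + 5*35² + 7*35)*(-82/259) = (10 + 2*42875 + 5*1225 + 245)*(-82/259) = (10 + 85750 + 6125 + 245)*(-82/259) = 92130*(-82/259) = -204180/7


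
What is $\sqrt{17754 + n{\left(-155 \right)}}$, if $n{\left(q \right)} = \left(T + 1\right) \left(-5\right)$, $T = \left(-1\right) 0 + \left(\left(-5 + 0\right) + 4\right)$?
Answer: $\sqrt{17754} \approx 133.24$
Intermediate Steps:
$T = -1$ ($T = 0 + \left(-5 + 4\right) = 0 - 1 = -1$)
$n{\left(q \right)} = 0$ ($n{\left(q \right)} = \left(-1 + 1\right) \left(-5\right) = 0 \left(-5\right) = 0$)
$\sqrt{17754 + n{\left(-155 \right)}} = \sqrt{17754 + 0} = \sqrt{17754}$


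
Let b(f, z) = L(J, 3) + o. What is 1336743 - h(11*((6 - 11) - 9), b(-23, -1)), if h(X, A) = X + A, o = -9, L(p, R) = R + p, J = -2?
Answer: 1336905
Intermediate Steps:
b(f, z) = -8 (b(f, z) = (3 - 2) - 9 = 1 - 9 = -8)
h(X, A) = A + X
1336743 - h(11*((6 - 11) - 9), b(-23, -1)) = 1336743 - (-8 + 11*((6 - 11) - 9)) = 1336743 - (-8 + 11*(-5 - 9)) = 1336743 - (-8 + 11*(-14)) = 1336743 - (-8 - 154) = 1336743 - 1*(-162) = 1336743 + 162 = 1336905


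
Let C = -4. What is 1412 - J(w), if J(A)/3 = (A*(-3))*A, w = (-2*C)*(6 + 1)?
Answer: 29636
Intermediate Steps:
w = 56 (w = (-2*(-4))*(6 + 1) = 8*7 = 56)
J(A) = -9*A² (J(A) = 3*((A*(-3))*A) = 3*((-3*A)*A) = 3*(-3*A²) = -9*A²)
1412 - J(w) = 1412 - (-9)*56² = 1412 - (-9)*3136 = 1412 - 1*(-28224) = 1412 + 28224 = 29636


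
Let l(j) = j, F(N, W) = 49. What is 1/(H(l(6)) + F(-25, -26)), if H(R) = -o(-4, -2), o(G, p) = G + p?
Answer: 1/55 ≈ 0.018182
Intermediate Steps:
H(R) = 6 (H(R) = -(-4 - 2) = -1*(-6) = 6)
1/(H(l(6)) + F(-25, -26)) = 1/(6 + 49) = 1/55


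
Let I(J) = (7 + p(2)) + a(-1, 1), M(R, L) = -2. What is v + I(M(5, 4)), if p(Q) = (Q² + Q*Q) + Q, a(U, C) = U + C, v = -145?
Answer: -128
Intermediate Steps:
a(U, C) = C + U
p(Q) = Q + 2*Q² (p(Q) = (Q² + Q²) + Q = 2*Q² + Q = Q + 2*Q²)
I(J) = 17 (I(J) = (7 + 2*(1 + 2*2)) + (1 - 1) = (7 + 2*(1 + 4)) + 0 = (7 + 2*5) + 0 = (7 + 10) + 0 = 17 + 0 = 17)
v + I(M(5, 4)) = -145 + 17 = -128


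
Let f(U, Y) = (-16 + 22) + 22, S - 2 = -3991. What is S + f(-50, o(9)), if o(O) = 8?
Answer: -3961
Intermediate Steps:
S = -3989 (S = 2 - 3991 = -3989)
f(U, Y) = 28 (f(U, Y) = 6 + 22 = 28)
S + f(-50, o(9)) = -3989 + 28 = -3961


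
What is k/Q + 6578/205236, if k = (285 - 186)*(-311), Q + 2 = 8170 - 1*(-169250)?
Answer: -643994450/4551570081 ≈ -0.14149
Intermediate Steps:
Q = 177418 (Q = -2 + (8170 - 1*(-169250)) = -2 + (8170 + 169250) = -2 + 177420 = 177418)
k = -30789 (k = 99*(-311) = -30789)
k/Q + 6578/205236 = -30789/177418 + 6578/205236 = -30789*1/177418 + 6578*(1/205236) = -30789/177418 + 3289/102618 = -643994450/4551570081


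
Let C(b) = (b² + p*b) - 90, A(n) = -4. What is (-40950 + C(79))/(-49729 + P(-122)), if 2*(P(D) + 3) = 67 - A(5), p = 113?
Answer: 2464/4733 ≈ 0.52060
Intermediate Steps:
P(D) = 65/2 (P(D) = -3 + (67 - 1*(-4))/2 = -3 + (67 + 4)/2 = -3 + (½)*71 = -3 + 71/2 = 65/2)
C(b) = -90 + b² + 113*b (C(b) = (b² + 113*b) - 90 = -90 + b² + 113*b)
(-40950 + C(79))/(-49729 + P(-122)) = (-40950 + (-90 + 79² + 113*79))/(-49729 + 65/2) = (-40950 + (-90 + 6241 + 8927))/(-99393/2) = (-40950 + 15078)*(-2/99393) = -25872*(-2/99393) = 2464/4733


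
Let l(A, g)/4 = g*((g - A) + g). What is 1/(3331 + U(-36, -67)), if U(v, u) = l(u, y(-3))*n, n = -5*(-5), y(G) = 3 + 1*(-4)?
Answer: -1/3169 ≈ -0.00031556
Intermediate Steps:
y(G) = -1 (y(G) = 3 - 4 = -1)
l(A, g) = 4*g*(-A + 2*g) (l(A, g) = 4*(g*((g - A) + g)) = 4*(g*(-A + 2*g)) = 4*g*(-A + 2*g))
n = 25
U(v, u) = 200 + 100*u (U(v, u) = (4*(-1)*(-u + 2*(-1)))*25 = (4*(-1)*(-u - 2))*25 = (4*(-1)*(-2 - u))*25 = (8 + 4*u)*25 = 200 + 100*u)
1/(3331 + U(-36, -67)) = 1/(3331 + (200 + 100*(-67))) = 1/(3331 + (200 - 6700)) = 1/(3331 - 6500) = 1/(-3169) = -1/3169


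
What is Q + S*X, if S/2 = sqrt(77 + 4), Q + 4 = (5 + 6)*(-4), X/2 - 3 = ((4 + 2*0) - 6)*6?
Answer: -372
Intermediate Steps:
X = -18 (X = 6 + 2*(((4 + 2*0) - 6)*6) = 6 + 2*(((4 + 0) - 6)*6) = 6 + 2*((4 - 6)*6) = 6 + 2*(-2*6) = 6 + 2*(-12) = 6 - 24 = -18)
Q = -48 (Q = -4 + (5 + 6)*(-4) = -4 + 11*(-4) = -4 - 44 = -48)
S = 18 (S = 2*sqrt(77 + 4) = 2*sqrt(81) = 2*9 = 18)
Q + S*X = -48 + 18*(-18) = -48 - 324 = -372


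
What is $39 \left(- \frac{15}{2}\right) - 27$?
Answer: $- \frac{639}{2} \approx -319.5$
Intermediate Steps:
$39 \left(- \frac{15}{2}\right) - 27 = - \frac{585}{2} - 27 = - \frac{639}{2}$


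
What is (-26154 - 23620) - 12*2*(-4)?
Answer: -49678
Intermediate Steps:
(-26154 - 23620) - 12*2*(-4) = -49774 - 24*(-4) = -49774 + 96 = -49678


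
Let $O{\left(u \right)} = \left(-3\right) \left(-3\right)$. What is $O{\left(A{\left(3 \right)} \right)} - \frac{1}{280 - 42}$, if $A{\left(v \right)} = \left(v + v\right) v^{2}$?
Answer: $\frac{2141}{238} \approx 8.9958$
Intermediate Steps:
$A{\left(v \right)} = 2 v^{3}$ ($A{\left(v \right)} = 2 v v^{2} = 2 v^{3}$)
$O{\left(u \right)} = 9$
$O{\left(A{\left(3 \right)} \right)} - \frac{1}{280 - 42} = 9 - \frac{1}{280 - 42} = 9 - \frac{1}{238} = \frac{2141}{238}$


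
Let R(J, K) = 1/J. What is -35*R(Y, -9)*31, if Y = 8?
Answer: -1085/8 ≈ -135.63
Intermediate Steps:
-35*R(Y, -9)*31 = -35/8*31 = -1085/8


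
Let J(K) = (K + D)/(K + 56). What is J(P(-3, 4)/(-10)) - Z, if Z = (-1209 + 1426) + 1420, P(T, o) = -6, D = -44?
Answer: -463488/283 ≈ -1637.8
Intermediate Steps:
J(K) = (-44 + K)/(56 + K) (J(K) = (K - 44)/(K + 56) = (-44 + K)/(56 + K))
Z = 1637 (Z = 217 + 1420 = 1637)
J(P(-3, 4)/(-10)) - Z = (-44 - 6/(-10))/(56 - 6/(-10)) - 1*1637 = (-44 - 6*(-⅒))/(56 - 6*(-⅒)) - 1637 = (-44 + ⅗)/(56 + ⅗) - 1637 = -217/5/(283/5) - 1637 = (5/283)*(-217/5) - 1637 = -217/283 - 1637 = -463488/283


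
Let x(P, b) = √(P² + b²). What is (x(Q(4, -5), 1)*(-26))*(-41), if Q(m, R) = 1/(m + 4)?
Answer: 533*√65/4 ≈ 1074.3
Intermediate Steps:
Q(m, R) = 1/(4 + m)
(x(Q(4, -5), 1)*(-26))*(-41) = (√((1/(4 + 4))² + 1²)*(-26))*(-41) = (√((1/8)² + 1)*(-26))*(-41) = (√((⅛)² + 1)*(-26))*(-41) = (√(1/64 + 1)*(-26))*(-41) = (√(65/64)*(-26))*(-41) = ((√65/8)*(-26))*(-41) = -13*√65/4*(-41) = 533*√65/4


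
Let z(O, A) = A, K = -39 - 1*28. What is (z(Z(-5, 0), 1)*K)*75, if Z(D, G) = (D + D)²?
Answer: -5025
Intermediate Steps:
Z(D, G) = 4*D² (Z(D, G) = (2*D)² = 4*D²)
K = -67 (K = -39 - 28 = -67)
(z(Z(-5, 0), 1)*K)*75 = (1*(-67))*75 = -67*75 = -5025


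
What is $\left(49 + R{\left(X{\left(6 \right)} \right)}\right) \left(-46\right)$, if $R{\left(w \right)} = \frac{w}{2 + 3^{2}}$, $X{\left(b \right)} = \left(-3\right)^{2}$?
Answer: $- \frac{25208}{11} \approx -2291.6$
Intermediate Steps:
$X{\left(b \right)} = 9$
$R{\left(w \right)} = \frac{w}{11}$ ($R{\left(w \right)} = \frac{w}{2 + 9} = \frac{w}{11}$)
$\left(49 + R{\left(X{\left(6 \right)} \right)}\right) \left(-46\right) = \left(49 + \frac{1}{11} \cdot 9\right) \left(-46\right) = \left(49 + \frac{9}{11}\right) \left(-46\right) = \frac{548}{11} \left(-46\right) = - \frac{25208}{11}$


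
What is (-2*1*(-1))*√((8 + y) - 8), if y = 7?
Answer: 2*√7 ≈ 5.2915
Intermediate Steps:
(-2*1*(-1))*√((8 + y) - 8) = (-2*1*(-1))*√((8 + 7) - 8) = (-2*(-1))*√(15 - 8) = 2*√7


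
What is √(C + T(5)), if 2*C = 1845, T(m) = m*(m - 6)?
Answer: √3670/2 ≈ 30.290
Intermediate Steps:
T(m) = m*(-6 + m)
C = 1845/2 (C = (½)*1845 = 1845/2 ≈ 922.50)
√(C + T(5)) = √(1845/2 + 5*(-6 + 5)) = √(1845/2 + 5*(-1)) = √(1845/2 - 5) = √(1835/2) = √3670/2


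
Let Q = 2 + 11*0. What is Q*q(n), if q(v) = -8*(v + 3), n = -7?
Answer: 64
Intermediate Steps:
Q = 2 (Q = 2 + 0 = 2)
q(v) = -24 - 8*v (q(v) = -8*(3 + v) = -24 - 8*v)
Q*q(n) = 2*(-24 - 8*(-7)) = 2*(-24 + 56) = 2*32 = 64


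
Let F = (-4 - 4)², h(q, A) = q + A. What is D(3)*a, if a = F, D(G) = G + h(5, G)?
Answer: 704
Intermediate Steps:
h(q, A) = A + q
F = 64 (F = (-8)² = 64)
D(G) = 5 + 2*G (D(G) = G + (G + 5) = G + (5 + G) = 5 + 2*G)
a = 64
D(3)*a = (5 + 2*3)*64 = (5 + 6)*64 = 11*64 = 704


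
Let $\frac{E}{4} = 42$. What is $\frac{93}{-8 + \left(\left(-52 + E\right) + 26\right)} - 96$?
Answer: $- \frac{12771}{134} \approx -95.306$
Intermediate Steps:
$E = 168$ ($E = 4 \cdot 42 = 168$)
$\frac{93}{-8 + \left(\left(-52 + E\right) + 26\right)} - 96 = \frac{93}{-8 + \left(\left(-52 + 168\right) + 26\right)} - 96 = \frac{93}{-8 + \left(116 + 26\right)} - 96 = \frac{93}{-8 + 142} - 96 = \frac{93}{134} - 96 = - \frac{12771}{134}$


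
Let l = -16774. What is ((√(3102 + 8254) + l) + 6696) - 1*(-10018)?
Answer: -60 + 2*√2839 ≈ 46.565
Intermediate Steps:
((√(3102 + 8254) + l) + 6696) - 1*(-10018) = ((√(3102 + 8254) - 16774) + 6696) - 1*(-10018) = ((√11356 - 16774) + 6696) + 10018 = ((2*√2839 - 16774) + 6696) + 10018 = ((-16774 + 2*√2839) + 6696) + 10018 = (-10078 + 2*√2839) + 10018 = -60 + 2*√2839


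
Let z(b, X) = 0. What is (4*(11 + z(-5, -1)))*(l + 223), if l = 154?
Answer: 16588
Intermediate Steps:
(4*(11 + z(-5, -1)))*(l + 223) = (4*(11 + 0))*(154 + 223) = (4*11)*377 = 44*377 = 16588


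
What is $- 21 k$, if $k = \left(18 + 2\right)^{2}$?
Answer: $-8400$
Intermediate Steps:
$k = 400$ ($k = 20^{2} = 400$)
$- 21 k = \left(-21\right) 400 = -8400$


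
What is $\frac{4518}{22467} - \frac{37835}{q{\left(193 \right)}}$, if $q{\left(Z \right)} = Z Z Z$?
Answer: $\frac{10543373527}{53838847873} \approx 0.19583$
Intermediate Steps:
$q{\left(Z \right)} = Z^{3}$ ($q{\left(Z \right)} = Z^{2} Z = Z^{3}$)
$\frac{4518}{22467} - \frac{37835}{q{\left(193 \right)}} = \frac{4518}{22467} - \frac{37835}{193^{3}} = 4518 \cdot \frac{1}{22467} - \frac{37835}{7189057} = \frac{1506}{7489} - \frac{37835}{7189057} = \frac{10543373527}{53838847873}$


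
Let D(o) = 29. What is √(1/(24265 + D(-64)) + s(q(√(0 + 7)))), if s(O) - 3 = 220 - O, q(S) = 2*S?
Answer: √(131614275522 - 1180396872*√7)/24294 ≈ 14.755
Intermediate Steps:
s(O) = 223 - O (s(O) = 3 + (220 - O) = 223 - O)
√(1/(24265 + D(-64)) + s(q(√(0 + 7)))) = √(1/(24265 + 29) + (223 - 2*√(0 + 7))) = √(1/24294 + (223 - 2*√7)) = √(5417563/24294 - 2*√7)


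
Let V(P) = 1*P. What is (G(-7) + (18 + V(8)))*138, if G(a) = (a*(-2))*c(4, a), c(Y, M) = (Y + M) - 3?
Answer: -8004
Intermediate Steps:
c(Y, M) = -3 + M + Y (c(Y, M) = (M + Y) - 3 = -3 + M + Y)
V(P) = P
G(a) = -2*a*(1 + a) (G(a) = (a*(-2))*(-3 + a + 4) = (-2*a)*(1 + a) = -2*a*(1 + a))
(G(-7) + (18 + V(8)))*138 = (-2*(-7)*(1 - 7) + (18 + 8))*138 = (-2*(-7)*(-6) + 26)*138 = (-84 + 26)*138 = -58*138 = -8004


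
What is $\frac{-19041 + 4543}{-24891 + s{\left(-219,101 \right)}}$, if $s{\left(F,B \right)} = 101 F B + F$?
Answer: $\frac{14498}{2259129} \approx 0.0064175$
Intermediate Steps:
$s{\left(F,B \right)} = F + 101 B F$ ($s{\left(F,B \right)} = 101 B F + F = F + 101 B F$)
$\frac{-19041 + 4543}{-24891 + s{\left(-219,101 \right)}} = \frac{-19041 + 4543}{-24891 - 219 \left(1 + 101 \cdot 101\right)} = - \frac{14498}{-24891 - 219 \left(1 + 10201\right)} = - \frac{14498}{-24891 - 2234238} = - \frac{14498}{-2259129} = \left(-14498\right) \left(- \frac{1}{2259129}\right) = \frac{14498}{2259129}$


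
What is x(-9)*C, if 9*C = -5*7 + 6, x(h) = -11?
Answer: 319/9 ≈ 35.444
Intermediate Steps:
C = -29/9 (C = (-5*7 + 6)/9 = (-35 + 6)/9 = (1/9)*(-29) = -29/9 ≈ -3.2222)
x(-9)*C = -11*(-29/9) = 319/9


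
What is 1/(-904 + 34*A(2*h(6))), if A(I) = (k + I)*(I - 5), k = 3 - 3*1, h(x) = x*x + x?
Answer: 1/224720 ≈ 4.4500e-6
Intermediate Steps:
h(x) = x + x**2 (h(x) = x**2 + x = x + x**2)
k = 0 (k = 3 - 3 = 0)
A(I) = I*(-5 + I) (A(I) = (0 + I)*(I - 5) = I*(-5 + I))
1/(-904 + 34*A(2*h(6))) = 1/(-904 + 34*((2*(6*(1 + 6)))*(-5 + 2*(6*(1 + 6))))) = 1/(-904 + 34*((2*(6*7))*(-5 + 2*(6*7)))) = 1/(-904 + 34*((2*42)*(-5 + 2*42))) = 1/(-904 + 34*(84*(-5 + 84))) = 1/(-904 + 34*(84*79)) = 1/(-904 + 34*6636) = 1/(-904 + 225624) = 1/224720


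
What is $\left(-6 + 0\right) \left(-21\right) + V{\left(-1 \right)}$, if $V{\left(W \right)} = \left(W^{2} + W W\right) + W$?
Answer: $127$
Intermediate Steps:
$V{\left(W \right)} = W + 2 W^{2}$ ($V{\left(W \right)} = \left(W^{2} + W^{2}\right) + W = 2 W^{2} + W = W + 2 W^{2}$)
$\left(-6 + 0\right) \left(-21\right) + V{\left(-1 \right)} = \left(-6 + 0\right) \left(-21\right) - \left(1 + 2 \left(-1\right)\right) = \left(-6\right) \left(-21\right) - \left(1 - 2\right) = 126 - -1 = 126 + 1 = 127$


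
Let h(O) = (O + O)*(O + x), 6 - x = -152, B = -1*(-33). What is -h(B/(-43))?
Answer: 446226/1849 ≈ 241.33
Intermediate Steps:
B = 33
x = 158 (x = 6 - 1*(-152) = 6 + 152 = 158)
h(O) = 2*O*(158 + O) (h(O) = (O + O)*(O + 158) = (2*O)*(158 + O) = 2*O*(158 + O))
-h(B/(-43)) = -2*33/(-43)*(158 + 33/(-43)) = -2*33*(-1/43)*(158 + 33*(-1/43)) = -2*(-33)*(158 - 33/43)/43 = -2*(-33)*6761/(43*43) = -1*(-446226/1849) = 446226/1849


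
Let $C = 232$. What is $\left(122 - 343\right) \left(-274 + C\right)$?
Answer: $9282$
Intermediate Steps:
$\left(122 - 343\right) \left(-274 + C\right) = \left(122 - 343\right) \left(-274 + 232\right) = \left(-221\right) \left(-42\right) = 9282$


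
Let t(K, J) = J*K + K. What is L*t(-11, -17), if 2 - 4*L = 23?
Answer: -924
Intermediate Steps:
L = -21/4 (L = 1/2 - 1/4*23 = 1/2 - 23/4 = -21/4 ≈ -5.2500)
t(K, J) = K + J*K
L*t(-11, -17) = -(-231)*(1 - 17)/4 = -(-231)*(-16)/4 = -21/4*176 = -924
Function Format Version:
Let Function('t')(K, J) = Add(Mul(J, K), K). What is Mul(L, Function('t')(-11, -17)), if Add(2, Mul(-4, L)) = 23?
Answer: -924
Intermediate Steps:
L = Rational(-21, 4) (L = Add(Rational(1, 2), Mul(Rational(-1, 4), 23)) = Add(Rational(1, 2), Rational(-23, 4)) = Rational(-21, 4) ≈ -5.2500)
Function('t')(K, J) = Add(K, Mul(J, K))
Mul(L, Function('t')(-11, -17)) = Mul(Rational(-21, 4), Mul(-11, Add(1, -17))) = Mul(Rational(-21, 4), Mul(-11, -16)) = Mul(Rational(-21, 4), 176) = -924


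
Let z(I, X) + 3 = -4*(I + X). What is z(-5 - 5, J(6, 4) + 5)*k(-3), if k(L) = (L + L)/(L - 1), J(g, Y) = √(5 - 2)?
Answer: 51/2 - 6*√3 ≈ 15.108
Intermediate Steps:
J(g, Y) = √3
k(L) = 2*L/(-1 + L) (k(L) = (2*L)/(-1 + L) = 2*L/(-1 + L))
z(I, X) = -3 - 4*I - 4*X (z(I, X) = -3 - 4*(I + X) = -3 + (-4*I - 4*X) = -3 - 4*I - 4*X)
z(-5 - 5, J(6, 4) + 5)*k(-3) = (-3 - 4*(-5 - 5) - 4*(√3 + 5))*(2*(-3)/(-1 - 3)) = (-3 - 4*(-10) - 4*(5 + √3))*(2*(-3)/(-4)) = (-3 + 40 + (-20 - 4*√3))*(2*(-3)*(-¼)) = (17 - 4*√3)*(3/2) = 51/2 - 6*√3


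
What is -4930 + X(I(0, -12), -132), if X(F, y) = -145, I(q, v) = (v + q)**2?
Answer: -5075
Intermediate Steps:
I(q, v) = (q + v)**2
-4930 + X(I(0, -12), -132) = -4930 - 145 = -5075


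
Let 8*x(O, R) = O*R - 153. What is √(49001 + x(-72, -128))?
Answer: 19*√2222/4 ≈ 223.91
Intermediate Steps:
x(O, R) = -153/8 + O*R/8 (x(O, R) = (O*R - 153)/8 = (-153 + O*R)/8 = -153/8 + O*R/8)
√(49001 + x(-72, -128)) = √(49001 + (-153/8 + (⅛)*(-72)*(-128))) = √(49001 + (-153/8 + 1152)) = √(49001 + 9063/8) = √(401071/8) = 19*√2222/4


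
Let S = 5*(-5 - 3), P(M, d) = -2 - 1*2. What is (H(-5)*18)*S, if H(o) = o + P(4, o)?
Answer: 6480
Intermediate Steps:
P(M, d) = -4 (P(M, d) = -2 - 2 = -4)
H(o) = -4 + o (H(o) = o - 4 = -4 + o)
S = -40 (S = 5*(-8) = -40)
(H(-5)*18)*S = ((-4 - 5)*18)*(-40) = -9*18*(-40) = -162*(-40) = 6480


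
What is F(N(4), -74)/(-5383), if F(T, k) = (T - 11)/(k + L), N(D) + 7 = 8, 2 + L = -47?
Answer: -10/662109 ≈ -1.5103e-5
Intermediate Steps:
L = -49 (L = -2 - 47 = -49)
N(D) = 1 (N(D) = -7 + 8 = 1)
F(T, k) = (-11 + T)/(-49 + k) (F(T, k) = (T - 11)/(k - 49) = (-11 + T)/(-49 + k))
F(N(4), -74)/(-5383) = ((-11 + 1)/(-49 - 74))/(-5383) = (-10/(-123))*(-1/5383) = -1/123*(-10)*(-1/5383) = (10/123)*(-1/5383) = -10/662109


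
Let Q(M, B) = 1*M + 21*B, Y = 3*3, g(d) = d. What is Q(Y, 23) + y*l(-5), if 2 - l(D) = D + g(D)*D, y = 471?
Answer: -7986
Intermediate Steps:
Y = 9
l(D) = 2 - D - D² (l(D) = 2 - (D + D*D) = 2 - (D + D²) = 2 + (-D - D²) = 2 - D - D²)
Q(M, B) = M + 21*B
Q(Y, 23) + y*l(-5) = (9 + 21*23) + 471*(2 - 1*(-5) - 1*(-5)²) = (9 + 483) + 471*(2 + 5 - 1*25) = 492 + 471*(2 + 5 - 25) = 492 + 471*(-18) = 492 - 8478 = -7986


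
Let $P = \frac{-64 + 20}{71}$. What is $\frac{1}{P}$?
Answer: $- \frac{71}{44} \approx -1.6136$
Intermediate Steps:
$P = - \frac{44}{71}$ ($P = \left(-44\right) \frac{1}{71} = - \frac{44}{71} \approx -0.61972$)
$\frac{1}{P} = \frac{1}{- \frac{44}{71}} = - \frac{71}{44}$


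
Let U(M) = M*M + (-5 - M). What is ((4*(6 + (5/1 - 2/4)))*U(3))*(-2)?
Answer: -84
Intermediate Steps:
U(M) = -5 + M² - M (U(M) = M² + (-5 - M) = -5 + M² - M)
((4*(6 + (5/1 - 2/4)))*U(3))*(-2) = ((4*(6 + (5/1 - 2/4)))*(-5 + 3² - 1*3))*(-2) = ((4*(6 + (5*1 - 2*¼)))*(-5 + 9 - 3))*(-2) = ((4*(6 + (5 - ½)))*1)*(-2) = ((4*(6 + 9/2))*1)*(-2) = ((4*(21/2))*1)*(-2) = (42*1)*(-2) = 42*(-2) = -84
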